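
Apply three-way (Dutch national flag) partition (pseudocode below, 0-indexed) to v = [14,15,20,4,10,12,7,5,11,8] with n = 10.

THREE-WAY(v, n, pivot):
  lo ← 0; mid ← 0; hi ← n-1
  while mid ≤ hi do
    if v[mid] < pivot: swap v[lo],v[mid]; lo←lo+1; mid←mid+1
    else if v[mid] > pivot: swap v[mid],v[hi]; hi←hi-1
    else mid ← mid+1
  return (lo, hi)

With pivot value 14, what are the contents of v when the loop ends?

[8,11,4,10,12,7,5,14,20,15]

pivot = 14; lo=0, mid=0, hi=9
v[mid]=14=14: mid=1
v[mid]=15>14: swap v[1],v[9]; hi=8 → [14,8,20,4,10,12,7,5,11,15]
v[mid]=8<14: swap v[0],v[1]; lo=1,mid=2 → [8,14,20,4,10,12,7,5,11,15]
v[mid]=20>14: swap v[2],v[8]; hi=7 → [8,14,11,4,10,12,7,5,20,15]
v[mid]=11<14: swap v[1],v[2]; lo=2,mid=3 → [8,11,14,4,10,12,7,5,20,15]
v[mid]=4<14: swap v[2],v[3]; lo=3,mid=4 → [8,11,4,14,10,12,7,5,20,15]
v[mid]=10<14: swap v[3],v[4]; lo=4,mid=5 → [8,11,4,10,14,12,7,5,20,15]
v[mid]=12<14: swap v[4],v[5]; lo=5,mid=6 → [8,11,4,10,12,14,7,5,20,15]
v[mid]=7<14: swap v[5],v[6]; lo=6,mid=7 → [8,11,4,10,12,7,14,5,20,15]
v[mid]=5<14: swap v[6],v[7]; lo=7,mid=8 → [8,11,4,10,12,7,5,14,20,15]
end: lo=7, hi=7; v = [8,11,4,10,12,7,5,14,20,15]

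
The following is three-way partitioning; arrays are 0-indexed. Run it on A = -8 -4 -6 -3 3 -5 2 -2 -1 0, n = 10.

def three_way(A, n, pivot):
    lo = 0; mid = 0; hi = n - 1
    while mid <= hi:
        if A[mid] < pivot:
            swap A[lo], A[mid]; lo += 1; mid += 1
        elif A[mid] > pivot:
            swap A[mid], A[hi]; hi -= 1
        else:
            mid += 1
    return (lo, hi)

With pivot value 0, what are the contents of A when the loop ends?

pivot = 0; lo=0, mid=0, hi=9
A[mid]=-8<0: swap A[0],A[0]; lo=1,mid=1 → -8 -4 -6 -3 3 -5 2 -2 -1 0
A[mid]=-4<0: swap A[1],A[1]; lo=2,mid=2 → -8 -4 -6 -3 3 -5 2 -2 -1 0
A[mid]=-6<0: swap A[2],A[2]; lo=3,mid=3 → -8 -4 -6 -3 3 -5 2 -2 -1 0
A[mid]=-3<0: swap A[3],A[3]; lo=4,mid=4 → -8 -4 -6 -3 3 -5 2 -2 -1 0
A[mid]=3>0: swap A[4],A[9]; hi=8 → -8 -4 -6 -3 0 -5 2 -2 -1 3
A[mid]=0=0: mid=5
A[mid]=-5<0: swap A[4],A[5]; lo=5,mid=6 → -8 -4 -6 -3 -5 0 2 -2 -1 3
A[mid]=2>0: swap A[6],A[8]; hi=7 → -8 -4 -6 -3 -5 0 -1 -2 2 3
A[mid]=-1<0: swap A[5],A[6]; lo=6,mid=7 → -8 -4 -6 -3 -5 -1 0 -2 2 3
A[mid]=-2<0: swap A[6],A[7]; lo=7,mid=8 → -8 -4 -6 -3 -5 -1 -2 0 2 3
end: lo=7, hi=7; A = -8 -4 -6 -3 -5 -1 -2 0 2 3

-8 -4 -6 -3 -5 -1 -2 0 2 3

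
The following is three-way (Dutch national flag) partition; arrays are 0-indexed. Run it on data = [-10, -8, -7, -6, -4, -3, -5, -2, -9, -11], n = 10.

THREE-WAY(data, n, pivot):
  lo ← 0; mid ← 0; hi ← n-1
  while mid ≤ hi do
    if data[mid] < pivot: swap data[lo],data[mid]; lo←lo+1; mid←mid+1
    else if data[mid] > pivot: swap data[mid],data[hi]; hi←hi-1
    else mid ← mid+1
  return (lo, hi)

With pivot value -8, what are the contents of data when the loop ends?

[-10, -11, -9, -8, -3, -5, -2, -4, -6, -7]

pivot = -8; lo=0, mid=0, hi=9
data[mid]=-10<-8: swap data[0],data[0]; lo=1,mid=1 → [-10, -8, -7, -6, -4, -3, -5, -2, -9, -11]
data[mid]=-8=-8: mid=2
data[mid]=-7>-8: swap data[2],data[9]; hi=8 → [-10, -8, -11, -6, -4, -3, -5, -2, -9, -7]
data[mid]=-11<-8: swap data[1],data[2]; lo=2,mid=3 → [-10, -11, -8, -6, -4, -3, -5, -2, -9, -7]
data[mid]=-6>-8: swap data[3],data[8]; hi=7 → [-10, -11, -8, -9, -4, -3, -5, -2, -6, -7]
data[mid]=-9<-8: swap data[2],data[3]; lo=3,mid=4 → [-10, -11, -9, -8, -4, -3, -5, -2, -6, -7]
data[mid]=-4>-8: swap data[4],data[7]; hi=6 → [-10, -11, -9, -8, -2, -3, -5, -4, -6, -7]
data[mid]=-2>-8: swap data[4],data[6]; hi=5 → [-10, -11, -9, -8, -5, -3, -2, -4, -6, -7]
data[mid]=-5>-8: swap data[4],data[5]; hi=4 → [-10, -11, -9, -8, -3, -5, -2, -4, -6, -7]
data[mid]=-3>-8: swap data[4],data[4]; hi=3 → [-10, -11, -9, -8, -3, -5, -2, -4, -6, -7]
end: lo=3, hi=3; data = [-10, -11, -9, -8, -3, -5, -2, -4, -6, -7]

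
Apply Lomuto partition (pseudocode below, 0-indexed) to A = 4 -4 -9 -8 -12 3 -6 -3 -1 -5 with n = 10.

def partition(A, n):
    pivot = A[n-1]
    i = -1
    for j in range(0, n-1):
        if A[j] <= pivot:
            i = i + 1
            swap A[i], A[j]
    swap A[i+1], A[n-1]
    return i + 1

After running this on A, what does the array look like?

pivot = A[9] = -5; i = -1
j=0: A[0]=4 > -5 → no swap
j=1: A[1]=-4 > -5 → no swap
j=2: A[2]=-9 ≤ -5 → i=0, swap A[0],A[2] → -9 -4 4 -8 -12 3 -6 -3 -1 -5
j=3: A[3]=-8 ≤ -5 → i=1, swap A[1],A[3] → -9 -8 4 -4 -12 3 -6 -3 -1 -5
j=4: A[4]=-12 ≤ -5 → i=2, swap A[2],A[4] → -9 -8 -12 -4 4 3 -6 -3 -1 -5
j=5: A[5]=3 > -5 → no swap
j=6: A[6]=-6 ≤ -5 → i=3, swap A[3],A[6] → -9 -8 -12 -6 4 3 -4 -3 -1 -5
j=7: A[7]=-3 > -5 → no swap
j=8: A[8]=-1 > -5 → no swap
final swap A[4],A[9] → -9 -8 -12 -6 -5 3 -4 -3 -1 4; return 4

-9 -8 -12 -6 -5 3 -4 -3 -1 4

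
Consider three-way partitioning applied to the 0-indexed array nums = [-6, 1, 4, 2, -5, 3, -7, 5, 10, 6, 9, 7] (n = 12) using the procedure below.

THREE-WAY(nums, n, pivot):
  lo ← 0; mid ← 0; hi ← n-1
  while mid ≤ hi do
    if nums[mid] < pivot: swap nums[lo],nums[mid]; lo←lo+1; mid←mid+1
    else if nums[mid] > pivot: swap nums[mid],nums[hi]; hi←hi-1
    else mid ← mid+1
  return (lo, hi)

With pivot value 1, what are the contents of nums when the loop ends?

pivot = 1; lo=0, mid=0, hi=11
nums[mid]=-6<1: swap nums[0],nums[0]; lo=1,mid=1 → [-6, 1, 4, 2, -5, 3, -7, 5, 10, 6, 9, 7]
nums[mid]=1=1: mid=2
nums[mid]=4>1: swap nums[2],nums[11]; hi=10 → [-6, 1, 7, 2, -5, 3, -7, 5, 10, 6, 9, 4]
nums[mid]=7>1: swap nums[2],nums[10]; hi=9 → [-6, 1, 9, 2, -5, 3, -7, 5, 10, 6, 7, 4]
nums[mid]=9>1: swap nums[2],nums[9]; hi=8 → [-6, 1, 6, 2, -5, 3, -7, 5, 10, 9, 7, 4]
nums[mid]=6>1: swap nums[2],nums[8]; hi=7 → [-6, 1, 10, 2, -5, 3, -7, 5, 6, 9, 7, 4]
nums[mid]=10>1: swap nums[2],nums[7]; hi=6 → [-6, 1, 5, 2, -5, 3, -7, 10, 6, 9, 7, 4]
nums[mid]=5>1: swap nums[2],nums[6]; hi=5 → [-6, 1, -7, 2, -5, 3, 5, 10, 6, 9, 7, 4]
nums[mid]=-7<1: swap nums[1],nums[2]; lo=2,mid=3 → [-6, -7, 1, 2, -5, 3, 5, 10, 6, 9, 7, 4]
nums[mid]=2>1: swap nums[3],nums[5]; hi=4 → [-6, -7, 1, 3, -5, 2, 5, 10, 6, 9, 7, 4]
nums[mid]=3>1: swap nums[3],nums[4]; hi=3 → [-6, -7, 1, -5, 3, 2, 5, 10, 6, 9, 7, 4]
nums[mid]=-5<1: swap nums[2],nums[3]; lo=3,mid=4 → [-6, -7, -5, 1, 3, 2, 5, 10, 6, 9, 7, 4]
end: lo=3, hi=3; nums = [-6, -7, -5, 1, 3, 2, 5, 10, 6, 9, 7, 4]

[-6, -7, -5, 1, 3, 2, 5, 10, 6, 9, 7, 4]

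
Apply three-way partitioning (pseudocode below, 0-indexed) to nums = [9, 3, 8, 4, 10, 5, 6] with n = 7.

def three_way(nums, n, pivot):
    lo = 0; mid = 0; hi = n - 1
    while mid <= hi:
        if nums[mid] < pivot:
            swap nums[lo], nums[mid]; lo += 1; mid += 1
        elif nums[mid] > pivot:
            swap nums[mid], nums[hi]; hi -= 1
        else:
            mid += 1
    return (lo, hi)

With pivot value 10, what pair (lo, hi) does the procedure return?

lo=0 mid=0 hi=6
9<10: swap(0,0), lo=1 mid=1 ⇒ [9, 3, 8, 4, 10, 5, 6]
3<10: swap(1,1), lo=2 mid=2 ⇒ [9, 3, 8, 4, 10, 5, 6]
8<10: swap(2,2), lo=3 mid=3 ⇒ [9, 3, 8, 4, 10, 5, 6]
4<10: swap(3,3), lo=4 mid=4 ⇒ [9, 3, 8, 4, 10, 5, 6]
10=10: mid=5
5<10: swap(4,5), lo=5 mid=6 ⇒ [9, 3, 8, 4, 5, 10, 6]
6<10: swap(5,6), lo=6 mid=7 ⇒ [9, 3, 8, 4, 5, 6, 10]
done. lo=6 hi=6; nums=[9, 3, 8, 4, 5, 6, 10]

(6, 6)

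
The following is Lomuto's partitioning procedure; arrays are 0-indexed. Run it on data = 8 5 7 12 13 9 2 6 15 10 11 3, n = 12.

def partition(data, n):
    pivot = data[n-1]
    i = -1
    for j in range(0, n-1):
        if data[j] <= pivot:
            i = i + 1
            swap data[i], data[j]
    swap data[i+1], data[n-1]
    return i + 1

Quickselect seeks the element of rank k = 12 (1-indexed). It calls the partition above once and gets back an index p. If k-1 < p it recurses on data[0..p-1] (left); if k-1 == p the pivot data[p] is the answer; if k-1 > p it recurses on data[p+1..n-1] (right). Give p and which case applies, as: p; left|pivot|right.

pivot = data[11] = 3; i = -1
j=0: data[0]=8 > 3 → no swap
j=1: data[1]=5 > 3 → no swap
j=2: data[2]=7 > 3 → no swap
j=3: data[3]=12 > 3 → no swap
j=4: data[4]=13 > 3 → no swap
j=5: data[5]=9 > 3 → no swap
j=6: data[6]=2 ≤ 3 → i=0, swap data[0],data[6] → 2 5 7 12 13 9 8 6 15 10 11 3
j=7: data[7]=6 > 3 → no swap
j=8: data[8]=15 > 3 → no swap
j=9: data[9]=10 > 3 → no swap
j=10: data[10]=11 > 3 → no swap
final swap data[1],data[11] → 2 3 7 12 13 9 8 6 15 10 11 5; return 1
p = 1; k-1 = 11 > 1 ⇒ right

1; right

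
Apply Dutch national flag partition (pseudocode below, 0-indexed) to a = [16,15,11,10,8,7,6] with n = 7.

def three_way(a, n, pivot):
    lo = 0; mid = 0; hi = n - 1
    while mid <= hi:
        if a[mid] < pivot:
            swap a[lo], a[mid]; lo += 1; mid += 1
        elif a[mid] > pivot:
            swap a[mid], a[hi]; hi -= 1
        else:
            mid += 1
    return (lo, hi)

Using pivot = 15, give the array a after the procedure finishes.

lo=0 mid=0 hi=6
16>15: swap(0,6), hi=5 ⇒ [6,15,11,10,8,7,16]
6<15: swap(0,0), lo=1 mid=1 ⇒ [6,15,11,10,8,7,16]
15=15: mid=2
11<15: swap(1,2), lo=2 mid=3 ⇒ [6,11,15,10,8,7,16]
10<15: swap(2,3), lo=3 mid=4 ⇒ [6,11,10,15,8,7,16]
8<15: swap(3,4), lo=4 mid=5 ⇒ [6,11,10,8,15,7,16]
7<15: swap(4,5), lo=5 mid=6 ⇒ [6,11,10,8,7,15,16]
done. lo=5 hi=5; a=[6,11,10,8,7,15,16]

[6,11,10,8,7,15,16]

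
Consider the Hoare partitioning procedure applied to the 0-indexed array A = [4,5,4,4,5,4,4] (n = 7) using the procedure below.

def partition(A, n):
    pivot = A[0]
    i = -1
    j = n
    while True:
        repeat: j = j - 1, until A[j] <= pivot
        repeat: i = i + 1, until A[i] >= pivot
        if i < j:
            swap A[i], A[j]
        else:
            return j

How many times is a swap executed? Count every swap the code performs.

pivot=4
j stops at 6 (4), i stops at 0 (4); swap ⇒ [4,5,4,4,5,4,4]
j stops at 5 (4), i stops at 1 (5); swap ⇒ [4,4,4,4,5,5,4]
j stops at 3 (4), i stops at 2 (4); swap ⇒ [4,4,4,4,5,5,4]
j stops at 2, i stops at 3; i≥j ⇒ return 2. A=[4,4,4,4,5,5,4]

3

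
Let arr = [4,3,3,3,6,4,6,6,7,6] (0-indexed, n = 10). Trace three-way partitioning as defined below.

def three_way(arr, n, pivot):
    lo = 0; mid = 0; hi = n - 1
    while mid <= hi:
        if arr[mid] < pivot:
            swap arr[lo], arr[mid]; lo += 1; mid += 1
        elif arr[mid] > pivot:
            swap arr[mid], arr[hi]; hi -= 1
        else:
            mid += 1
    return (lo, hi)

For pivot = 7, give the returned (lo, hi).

(9, 9)

lo=0 mid=0 hi=9
4<7: swap(0,0), lo=1 mid=1 ⇒ [4,3,3,3,6,4,6,6,7,6]
3<7: swap(1,1), lo=2 mid=2 ⇒ [4,3,3,3,6,4,6,6,7,6]
3<7: swap(2,2), lo=3 mid=3 ⇒ [4,3,3,3,6,4,6,6,7,6]
3<7: swap(3,3), lo=4 mid=4 ⇒ [4,3,3,3,6,4,6,6,7,6]
6<7: swap(4,4), lo=5 mid=5 ⇒ [4,3,3,3,6,4,6,6,7,6]
4<7: swap(5,5), lo=6 mid=6 ⇒ [4,3,3,3,6,4,6,6,7,6]
6<7: swap(6,6), lo=7 mid=7 ⇒ [4,3,3,3,6,4,6,6,7,6]
6<7: swap(7,7), lo=8 mid=8 ⇒ [4,3,3,3,6,4,6,6,7,6]
7=7: mid=9
6<7: swap(8,9), lo=9 mid=10 ⇒ [4,3,3,3,6,4,6,6,6,7]
done. lo=9 hi=9; arr=[4,3,3,3,6,4,6,6,6,7]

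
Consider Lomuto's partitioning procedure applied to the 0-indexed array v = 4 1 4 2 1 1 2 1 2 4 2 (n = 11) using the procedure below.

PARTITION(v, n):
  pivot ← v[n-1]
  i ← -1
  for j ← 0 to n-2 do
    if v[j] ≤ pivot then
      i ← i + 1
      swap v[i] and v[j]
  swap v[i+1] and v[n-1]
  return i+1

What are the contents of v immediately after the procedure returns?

1 2 1 1 2 1 2 2 4 4 4

pivot=2, i=-1
j=0: 4>2, skip
j=1: 1≤2, i=0, swap(0,1) ⇒ 1 4 4 2 1 1 2 1 2 4 2
j=2: 4>2, skip
j=3: 2≤2, i=1, swap(1,3) ⇒ 1 2 4 4 1 1 2 1 2 4 2
j=4: 1≤2, i=2, swap(2,4) ⇒ 1 2 1 4 4 1 2 1 2 4 2
j=5: 1≤2, i=3, swap(3,5) ⇒ 1 2 1 1 4 4 2 1 2 4 2
j=6: 2≤2, i=4, swap(4,6) ⇒ 1 2 1 1 2 4 4 1 2 4 2
j=7: 1≤2, i=5, swap(5,7) ⇒ 1 2 1 1 2 1 4 4 2 4 2
j=8: 2≤2, i=6, swap(6,8) ⇒ 1 2 1 1 2 1 2 4 4 4 2
j=9: 4>2, skip
swap(7,10) ⇒ 1 2 1 1 2 1 2 2 4 4 4; return 7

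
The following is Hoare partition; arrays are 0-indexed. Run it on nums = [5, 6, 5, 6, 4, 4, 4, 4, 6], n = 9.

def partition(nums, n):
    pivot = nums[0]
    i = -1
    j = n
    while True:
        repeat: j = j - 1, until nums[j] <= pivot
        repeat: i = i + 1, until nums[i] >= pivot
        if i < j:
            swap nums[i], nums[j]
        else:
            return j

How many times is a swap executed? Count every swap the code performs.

pivot = nums[0] = 5; i = -1, j = 9
j→7 (nums[7]=4≤5), i→0 (nums[0]=5≥5); i<j, swap → [4, 6, 5, 6, 4, 4, 4, 5, 6]
j→6 (nums[6]=4≤5), i→1 (nums[1]=6≥5); i<j, swap → [4, 4, 5, 6, 4, 4, 6, 5, 6]
j→5 (nums[5]=4≤5), i→2 (nums[2]=5≥5); i<j, swap → [4, 4, 4, 6, 4, 5, 6, 5, 6]
j→4 (nums[4]=4≤5), i→3 (nums[3]=6≥5); i<j, swap → [4, 4, 4, 4, 6, 5, 6, 5, 6]
j→3, i→4; i≥j, return j=3. nums = [4, 4, 4, 4, 6, 5, 6, 5, 6]

4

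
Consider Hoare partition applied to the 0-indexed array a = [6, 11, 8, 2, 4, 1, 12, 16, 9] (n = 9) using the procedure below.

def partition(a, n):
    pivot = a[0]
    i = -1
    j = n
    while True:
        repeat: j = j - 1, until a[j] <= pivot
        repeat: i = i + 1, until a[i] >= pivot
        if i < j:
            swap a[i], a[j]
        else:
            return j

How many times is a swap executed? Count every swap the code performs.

pivot = a[0] = 6; i = -1, j = 9
j→5 (a[5]=1≤6), i→0 (a[0]=6≥6); i<j, swap → [1, 11, 8, 2, 4, 6, 12, 16, 9]
j→4 (a[4]=4≤6), i→1 (a[1]=11≥6); i<j, swap → [1, 4, 8, 2, 11, 6, 12, 16, 9]
j→3 (a[3]=2≤6), i→2 (a[2]=8≥6); i<j, swap → [1, 4, 2, 8, 11, 6, 12, 16, 9]
j→2, i→3; i≥j, return j=2. a = [1, 4, 2, 8, 11, 6, 12, 16, 9]

3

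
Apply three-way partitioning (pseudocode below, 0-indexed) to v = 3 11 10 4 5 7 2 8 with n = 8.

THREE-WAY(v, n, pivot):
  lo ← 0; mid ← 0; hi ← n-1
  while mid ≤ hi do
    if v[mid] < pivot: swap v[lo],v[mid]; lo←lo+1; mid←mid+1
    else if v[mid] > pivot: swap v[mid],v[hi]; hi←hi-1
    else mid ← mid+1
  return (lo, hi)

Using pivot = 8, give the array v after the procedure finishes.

lo=0 mid=0 hi=7
3<8: swap(0,0), lo=1 mid=1 ⇒ 3 11 10 4 5 7 2 8
11>8: swap(1,7), hi=6 ⇒ 3 8 10 4 5 7 2 11
8=8: mid=2
10>8: swap(2,6), hi=5 ⇒ 3 8 2 4 5 7 10 11
2<8: swap(1,2), lo=2 mid=3 ⇒ 3 2 8 4 5 7 10 11
4<8: swap(2,3), lo=3 mid=4 ⇒ 3 2 4 8 5 7 10 11
5<8: swap(3,4), lo=4 mid=5 ⇒ 3 2 4 5 8 7 10 11
7<8: swap(4,5), lo=5 mid=6 ⇒ 3 2 4 5 7 8 10 11
done. lo=5 hi=5; v=3 2 4 5 7 8 10 11

3 2 4 5 7 8 10 11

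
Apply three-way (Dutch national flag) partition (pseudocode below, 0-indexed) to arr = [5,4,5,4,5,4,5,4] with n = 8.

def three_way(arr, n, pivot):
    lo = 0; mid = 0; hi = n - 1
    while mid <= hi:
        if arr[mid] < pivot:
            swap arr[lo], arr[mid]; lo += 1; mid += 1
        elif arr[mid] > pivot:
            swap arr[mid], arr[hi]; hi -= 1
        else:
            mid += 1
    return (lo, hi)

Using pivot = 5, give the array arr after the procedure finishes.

[4,4,4,4,5,5,5,5]

lo=0 mid=0 hi=7
5=5: mid=1
4<5: swap(0,1), lo=1 mid=2 ⇒ [4,5,5,4,5,4,5,4]
5=5: mid=3
4<5: swap(1,3), lo=2 mid=4 ⇒ [4,4,5,5,5,4,5,4]
5=5: mid=5
4<5: swap(2,5), lo=3 mid=6 ⇒ [4,4,4,5,5,5,5,4]
5=5: mid=7
4<5: swap(3,7), lo=4 mid=8 ⇒ [4,4,4,4,5,5,5,5]
done. lo=4 hi=7; arr=[4,4,4,4,5,5,5,5]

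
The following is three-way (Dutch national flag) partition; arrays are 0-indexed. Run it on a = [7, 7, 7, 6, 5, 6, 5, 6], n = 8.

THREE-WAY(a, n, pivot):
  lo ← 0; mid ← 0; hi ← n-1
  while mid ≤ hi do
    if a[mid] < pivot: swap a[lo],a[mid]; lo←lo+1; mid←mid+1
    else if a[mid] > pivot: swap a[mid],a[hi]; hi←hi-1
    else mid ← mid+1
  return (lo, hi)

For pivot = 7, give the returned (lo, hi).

(5, 7)

lo=0 mid=0 hi=7
7=7: mid=1
7=7: mid=2
7=7: mid=3
6<7: swap(0,3), lo=1 mid=4 ⇒ [6, 7, 7, 7, 5, 6, 5, 6]
5<7: swap(1,4), lo=2 mid=5 ⇒ [6, 5, 7, 7, 7, 6, 5, 6]
6<7: swap(2,5), lo=3 mid=6 ⇒ [6, 5, 6, 7, 7, 7, 5, 6]
5<7: swap(3,6), lo=4 mid=7 ⇒ [6, 5, 6, 5, 7, 7, 7, 6]
6<7: swap(4,7), lo=5 mid=8 ⇒ [6, 5, 6, 5, 6, 7, 7, 7]
done. lo=5 hi=7; a=[6, 5, 6, 5, 6, 7, 7, 7]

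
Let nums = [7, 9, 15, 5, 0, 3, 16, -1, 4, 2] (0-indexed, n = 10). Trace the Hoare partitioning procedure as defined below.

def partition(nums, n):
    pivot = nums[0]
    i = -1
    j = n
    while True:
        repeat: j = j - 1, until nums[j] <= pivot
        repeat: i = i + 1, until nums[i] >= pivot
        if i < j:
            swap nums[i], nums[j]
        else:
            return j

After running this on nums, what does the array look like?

pivot=7
j stops at 9 (2), i stops at 0 (7); swap ⇒ [2, 9, 15, 5, 0, 3, 16, -1, 4, 7]
j stops at 8 (4), i stops at 1 (9); swap ⇒ [2, 4, 15, 5, 0, 3, 16, -1, 9, 7]
j stops at 7 (-1), i stops at 2 (15); swap ⇒ [2, 4, -1, 5, 0, 3, 16, 15, 9, 7]
j stops at 5, i stops at 6; i≥j ⇒ return 5. nums=[2, 4, -1, 5, 0, 3, 16, 15, 9, 7]

[2, 4, -1, 5, 0, 3, 16, 15, 9, 7]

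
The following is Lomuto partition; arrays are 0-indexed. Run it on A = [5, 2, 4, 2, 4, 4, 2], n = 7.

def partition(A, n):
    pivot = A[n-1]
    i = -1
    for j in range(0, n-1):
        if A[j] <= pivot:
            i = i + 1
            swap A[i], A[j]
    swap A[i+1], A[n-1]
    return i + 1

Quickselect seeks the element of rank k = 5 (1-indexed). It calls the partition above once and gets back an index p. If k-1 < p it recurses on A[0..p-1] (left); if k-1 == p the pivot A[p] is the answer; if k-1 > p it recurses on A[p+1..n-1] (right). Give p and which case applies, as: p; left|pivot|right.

2; right

pivot = A[6] = 2; i = -1
j=0: A[0]=5 > 2 → no swap
j=1: A[1]=2 ≤ 2 → i=0, swap A[0],A[1] → [2, 5, 4, 2, 4, 4, 2]
j=2: A[2]=4 > 2 → no swap
j=3: A[3]=2 ≤ 2 → i=1, swap A[1],A[3] → [2, 2, 4, 5, 4, 4, 2]
j=4: A[4]=4 > 2 → no swap
j=5: A[5]=4 > 2 → no swap
final swap A[2],A[6] → [2, 2, 2, 5, 4, 4, 4]; return 2
p = 2; k-1 = 4 > 2 ⇒ right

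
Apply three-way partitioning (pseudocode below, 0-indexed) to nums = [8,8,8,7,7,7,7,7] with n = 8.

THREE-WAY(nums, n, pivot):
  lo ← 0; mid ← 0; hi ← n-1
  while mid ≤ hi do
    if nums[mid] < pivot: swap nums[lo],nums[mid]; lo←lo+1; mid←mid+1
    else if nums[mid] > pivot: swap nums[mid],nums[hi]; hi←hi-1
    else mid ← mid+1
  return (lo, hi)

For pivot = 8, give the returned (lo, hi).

pivot = 8; lo=0, mid=0, hi=7
nums[mid]=8=8: mid=1
nums[mid]=8=8: mid=2
nums[mid]=8=8: mid=3
nums[mid]=7<8: swap nums[0],nums[3]; lo=1,mid=4 → [7,8,8,8,7,7,7,7]
nums[mid]=7<8: swap nums[1],nums[4]; lo=2,mid=5 → [7,7,8,8,8,7,7,7]
nums[mid]=7<8: swap nums[2],nums[5]; lo=3,mid=6 → [7,7,7,8,8,8,7,7]
nums[mid]=7<8: swap nums[3],nums[6]; lo=4,mid=7 → [7,7,7,7,8,8,8,7]
nums[mid]=7<8: swap nums[4],nums[7]; lo=5,mid=8 → [7,7,7,7,7,8,8,8]
end: lo=5, hi=7; nums = [7,7,7,7,7,8,8,8]

(5, 7)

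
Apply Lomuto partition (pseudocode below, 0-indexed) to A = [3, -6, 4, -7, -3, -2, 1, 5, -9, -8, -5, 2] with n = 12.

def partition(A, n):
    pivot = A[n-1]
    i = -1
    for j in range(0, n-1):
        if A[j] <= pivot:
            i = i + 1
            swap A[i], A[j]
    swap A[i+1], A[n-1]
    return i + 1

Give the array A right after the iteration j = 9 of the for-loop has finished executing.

pivot = A[11] = 2; i = -1
j=0: A[0]=3 > 2 → no swap
j=1: A[1]=-6 ≤ 2 → i=0, swap A[0],A[1] → [-6, 3, 4, -7, -3, -2, 1, 5, -9, -8, -5, 2]
j=2: A[2]=4 > 2 → no swap
j=3: A[3]=-7 ≤ 2 → i=1, swap A[1],A[3] → [-6, -7, 4, 3, -3, -2, 1, 5, -9, -8, -5, 2]
j=4: A[4]=-3 ≤ 2 → i=2, swap A[2],A[4] → [-6, -7, -3, 3, 4, -2, 1, 5, -9, -8, -5, 2]
j=5: A[5]=-2 ≤ 2 → i=3, swap A[3],A[5] → [-6, -7, -3, -2, 4, 3, 1, 5, -9, -8, -5, 2]
j=6: A[6]=1 ≤ 2 → i=4, swap A[4],A[6] → [-6, -7, -3, -2, 1, 3, 4, 5, -9, -8, -5, 2]
j=7: A[7]=5 > 2 → no swap
j=8: A[8]=-9 ≤ 2 → i=5, swap A[5],A[8] → [-6, -7, -3, -2, 1, -9, 4, 5, 3, -8, -5, 2]
j=9: A[9]=-8 ≤ 2 → i=6, swap A[6],A[9] → [-6, -7, -3, -2, 1, -9, -8, 5, 3, 4, -5, 2]
(after j=9) A = [-6, -7, -3, -2, 1, -9, -8, 5, 3, 4, -5, 2]

[-6, -7, -3, -2, 1, -9, -8, 5, 3, 4, -5, 2]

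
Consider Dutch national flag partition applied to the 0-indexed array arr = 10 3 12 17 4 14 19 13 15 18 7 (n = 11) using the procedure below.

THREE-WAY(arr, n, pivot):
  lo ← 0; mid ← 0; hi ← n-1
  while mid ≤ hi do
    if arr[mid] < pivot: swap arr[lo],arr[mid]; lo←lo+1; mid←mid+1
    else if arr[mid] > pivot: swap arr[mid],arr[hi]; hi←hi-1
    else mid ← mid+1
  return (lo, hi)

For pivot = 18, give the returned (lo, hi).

(9, 9)

pivot = 18; lo=0, mid=0, hi=10
arr[mid]=10<18: swap arr[0],arr[0]; lo=1,mid=1 → 10 3 12 17 4 14 19 13 15 18 7
arr[mid]=3<18: swap arr[1],arr[1]; lo=2,mid=2 → 10 3 12 17 4 14 19 13 15 18 7
arr[mid]=12<18: swap arr[2],arr[2]; lo=3,mid=3 → 10 3 12 17 4 14 19 13 15 18 7
arr[mid]=17<18: swap arr[3],arr[3]; lo=4,mid=4 → 10 3 12 17 4 14 19 13 15 18 7
arr[mid]=4<18: swap arr[4],arr[4]; lo=5,mid=5 → 10 3 12 17 4 14 19 13 15 18 7
arr[mid]=14<18: swap arr[5],arr[5]; lo=6,mid=6 → 10 3 12 17 4 14 19 13 15 18 7
arr[mid]=19>18: swap arr[6],arr[10]; hi=9 → 10 3 12 17 4 14 7 13 15 18 19
arr[mid]=7<18: swap arr[6],arr[6]; lo=7,mid=7 → 10 3 12 17 4 14 7 13 15 18 19
arr[mid]=13<18: swap arr[7],arr[7]; lo=8,mid=8 → 10 3 12 17 4 14 7 13 15 18 19
arr[mid]=15<18: swap arr[8],arr[8]; lo=9,mid=9 → 10 3 12 17 4 14 7 13 15 18 19
arr[mid]=18=18: mid=10
end: lo=9, hi=9; arr = 10 3 12 17 4 14 7 13 15 18 19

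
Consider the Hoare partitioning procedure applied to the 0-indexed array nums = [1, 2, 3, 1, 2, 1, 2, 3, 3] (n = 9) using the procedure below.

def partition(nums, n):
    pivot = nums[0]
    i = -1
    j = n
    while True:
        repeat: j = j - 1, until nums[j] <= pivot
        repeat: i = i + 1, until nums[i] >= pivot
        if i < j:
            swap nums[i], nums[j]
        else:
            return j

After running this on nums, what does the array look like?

pivot = nums[0] = 1; i = -1, j = 9
j→5 (nums[5]=1≤1), i→0 (nums[0]=1≥1); i<j, swap → [1, 2, 3, 1, 2, 1, 2, 3, 3]
j→3 (nums[3]=1≤1), i→1 (nums[1]=2≥1); i<j, swap → [1, 1, 3, 2, 2, 1, 2, 3, 3]
j→1, i→2; i≥j, return j=1. nums = [1, 1, 3, 2, 2, 1, 2, 3, 3]

[1, 1, 3, 2, 2, 1, 2, 3, 3]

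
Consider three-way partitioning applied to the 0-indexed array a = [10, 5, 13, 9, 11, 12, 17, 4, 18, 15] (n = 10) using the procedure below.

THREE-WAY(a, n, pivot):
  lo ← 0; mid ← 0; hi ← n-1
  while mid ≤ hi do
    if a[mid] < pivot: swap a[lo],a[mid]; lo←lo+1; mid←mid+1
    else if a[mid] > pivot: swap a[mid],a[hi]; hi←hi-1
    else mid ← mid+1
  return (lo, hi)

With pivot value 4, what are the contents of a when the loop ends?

pivot = 4; lo=0, mid=0, hi=9
a[mid]=10>4: swap a[0],a[9]; hi=8 → [15, 5, 13, 9, 11, 12, 17, 4, 18, 10]
a[mid]=15>4: swap a[0],a[8]; hi=7 → [18, 5, 13, 9, 11, 12, 17, 4, 15, 10]
a[mid]=18>4: swap a[0],a[7]; hi=6 → [4, 5, 13, 9, 11, 12, 17, 18, 15, 10]
a[mid]=4=4: mid=1
a[mid]=5>4: swap a[1],a[6]; hi=5 → [4, 17, 13, 9, 11, 12, 5, 18, 15, 10]
a[mid]=17>4: swap a[1],a[5]; hi=4 → [4, 12, 13, 9, 11, 17, 5, 18, 15, 10]
a[mid]=12>4: swap a[1],a[4]; hi=3 → [4, 11, 13, 9, 12, 17, 5, 18, 15, 10]
a[mid]=11>4: swap a[1],a[3]; hi=2 → [4, 9, 13, 11, 12, 17, 5, 18, 15, 10]
a[mid]=9>4: swap a[1],a[2]; hi=1 → [4, 13, 9, 11, 12, 17, 5, 18, 15, 10]
a[mid]=13>4: swap a[1],a[1]; hi=0 → [4, 13, 9, 11, 12, 17, 5, 18, 15, 10]
end: lo=0, hi=0; a = [4, 13, 9, 11, 12, 17, 5, 18, 15, 10]

[4, 13, 9, 11, 12, 17, 5, 18, 15, 10]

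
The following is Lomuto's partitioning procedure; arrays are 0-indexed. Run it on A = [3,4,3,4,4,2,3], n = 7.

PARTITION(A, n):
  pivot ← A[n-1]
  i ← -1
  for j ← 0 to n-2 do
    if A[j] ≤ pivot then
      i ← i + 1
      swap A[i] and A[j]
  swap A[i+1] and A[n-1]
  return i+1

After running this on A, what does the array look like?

pivot = A[6] = 3; i = -1
j=0: A[0]=3 ≤ 3 → i=0, swap A[0],A[0] (no change) → [3,4,3,4,4,2,3]
j=1: A[1]=4 > 3 → no swap
j=2: A[2]=3 ≤ 3 → i=1, swap A[1],A[2] → [3,3,4,4,4,2,3]
j=3: A[3]=4 > 3 → no swap
j=4: A[4]=4 > 3 → no swap
j=5: A[5]=2 ≤ 3 → i=2, swap A[2],A[5] → [3,3,2,4,4,4,3]
final swap A[3],A[6] → [3,3,2,3,4,4,4]; return 3

[3,3,2,3,4,4,4]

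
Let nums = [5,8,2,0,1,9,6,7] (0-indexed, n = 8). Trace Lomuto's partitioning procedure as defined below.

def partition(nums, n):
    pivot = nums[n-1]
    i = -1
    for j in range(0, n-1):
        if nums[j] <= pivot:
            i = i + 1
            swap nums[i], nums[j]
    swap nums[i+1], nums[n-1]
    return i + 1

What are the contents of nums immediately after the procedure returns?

[5,2,0,1,6,7,8,9]

pivot=7, i=-1
j=0: 5≤7, i=0, swap(0,0) ⇒ [5,8,2,0,1,9,6,7]
j=1: 8>7, skip
j=2: 2≤7, i=1, swap(1,2) ⇒ [5,2,8,0,1,9,6,7]
j=3: 0≤7, i=2, swap(2,3) ⇒ [5,2,0,8,1,9,6,7]
j=4: 1≤7, i=3, swap(3,4) ⇒ [5,2,0,1,8,9,6,7]
j=5: 9>7, skip
j=6: 6≤7, i=4, swap(4,6) ⇒ [5,2,0,1,6,9,8,7]
swap(5,7) ⇒ [5,2,0,1,6,7,8,9]; return 5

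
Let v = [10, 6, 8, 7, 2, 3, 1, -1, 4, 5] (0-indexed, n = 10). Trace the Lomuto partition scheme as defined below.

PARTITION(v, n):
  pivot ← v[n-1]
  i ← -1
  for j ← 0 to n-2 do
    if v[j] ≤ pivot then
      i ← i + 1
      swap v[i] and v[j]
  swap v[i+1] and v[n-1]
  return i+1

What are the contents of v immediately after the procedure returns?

pivot=5, i=-1
j=0: 10>5, skip
j=1: 6>5, skip
j=2: 8>5, skip
j=3: 7>5, skip
j=4: 2≤5, i=0, swap(0,4) ⇒ [2, 6, 8, 7, 10, 3, 1, -1, 4, 5]
j=5: 3≤5, i=1, swap(1,5) ⇒ [2, 3, 8, 7, 10, 6, 1, -1, 4, 5]
j=6: 1≤5, i=2, swap(2,6) ⇒ [2, 3, 1, 7, 10, 6, 8, -1, 4, 5]
j=7: -1≤5, i=3, swap(3,7) ⇒ [2, 3, 1, -1, 10, 6, 8, 7, 4, 5]
j=8: 4≤5, i=4, swap(4,8) ⇒ [2, 3, 1, -1, 4, 6, 8, 7, 10, 5]
swap(5,9) ⇒ [2, 3, 1, -1, 4, 5, 8, 7, 10, 6]; return 5

[2, 3, 1, -1, 4, 5, 8, 7, 10, 6]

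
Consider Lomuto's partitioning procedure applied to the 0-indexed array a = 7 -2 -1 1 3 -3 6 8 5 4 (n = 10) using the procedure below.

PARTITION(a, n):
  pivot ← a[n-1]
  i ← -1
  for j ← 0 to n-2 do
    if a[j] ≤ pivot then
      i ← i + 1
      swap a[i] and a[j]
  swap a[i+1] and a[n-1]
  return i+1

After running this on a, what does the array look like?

-2 -1 1 3 -3 4 6 8 5 7

pivot = a[9] = 4; i = -1
j=0: a[0]=7 > 4 → no swap
j=1: a[1]=-2 ≤ 4 → i=0, swap a[0],a[1] → -2 7 -1 1 3 -3 6 8 5 4
j=2: a[2]=-1 ≤ 4 → i=1, swap a[1],a[2] → -2 -1 7 1 3 -3 6 8 5 4
j=3: a[3]=1 ≤ 4 → i=2, swap a[2],a[3] → -2 -1 1 7 3 -3 6 8 5 4
j=4: a[4]=3 ≤ 4 → i=3, swap a[3],a[4] → -2 -1 1 3 7 -3 6 8 5 4
j=5: a[5]=-3 ≤ 4 → i=4, swap a[4],a[5] → -2 -1 1 3 -3 7 6 8 5 4
j=6: a[6]=6 > 4 → no swap
j=7: a[7]=8 > 4 → no swap
j=8: a[8]=5 > 4 → no swap
final swap a[5],a[9] → -2 -1 1 3 -3 4 6 8 5 7; return 5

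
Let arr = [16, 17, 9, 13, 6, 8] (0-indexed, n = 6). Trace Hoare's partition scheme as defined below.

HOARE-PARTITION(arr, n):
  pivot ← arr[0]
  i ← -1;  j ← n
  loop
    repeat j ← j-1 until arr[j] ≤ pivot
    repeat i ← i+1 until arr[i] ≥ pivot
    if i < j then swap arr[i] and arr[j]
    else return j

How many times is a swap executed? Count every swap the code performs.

pivot = arr[0] = 16; i = -1, j = 6
j→5 (arr[5]=8≤16), i→0 (arr[0]=16≥16); i<j, swap → [8, 17, 9, 13, 6, 16]
j→4 (arr[4]=6≤16), i→1 (arr[1]=17≥16); i<j, swap → [8, 6, 9, 13, 17, 16]
j→3, i→4; i≥j, return j=3. arr = [8, 6, 9, 13, 17, 16]

2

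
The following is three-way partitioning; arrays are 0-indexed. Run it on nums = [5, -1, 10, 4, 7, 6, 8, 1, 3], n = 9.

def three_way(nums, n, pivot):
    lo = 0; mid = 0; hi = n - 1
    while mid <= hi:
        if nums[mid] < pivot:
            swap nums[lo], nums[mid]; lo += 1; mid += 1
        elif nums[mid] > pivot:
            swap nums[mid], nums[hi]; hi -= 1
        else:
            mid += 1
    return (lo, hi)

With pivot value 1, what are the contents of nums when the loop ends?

[-1, 1, 4, 7, 6, 8, 10, 3, 5]

pivot = 1; lo=0, mid=0, hi=8
nums[mid]=5>1: swap nums[0],nums[8]; hi=7 → [3, -1, 10, 4, 7, 6, 8, 1, 5]
nums[mid]=3>1: swap nums[0],nums[7]; hi=6 → [1, -1, 10, 4, 7, 6, 8, 3, 5]
nums[mid]=1=1: mid=1
nums[mid]=-1<1: swap nums[0],nums[1]; lo=1,mid=2 → [-1, 1, 10, 4, 7, 6, 8, 3, 5]
nums[mid]=10>1: swap nums[2],nums[6]; hi=5 → [-1, 1, 8, 4, 7, 6, 10, 3, 5]
nums[mid]=8>1: swap nums[2],nums[5]; hi=4 → [-1, 1, 6, 4, 7, 8, 10, 3, 5]
nums[mid]=6>1: swap nums[2],nums[4]; hi=3 → [-1, 1, 7, 4, 6, 8, 10, 3, 5]
nums[mid]=7>1: swap nums[2],nums[3]; hi=2 → [-1, 1, 4, 7, 6, 8, 10, 3, 5]
nums[mid]=4>1: swap nums[2],nums[2]; hi=1 → [-1, 1, 4, 7, 6, 8, 10, 3, 5]
end: lo=1, hi=1; nums = [-1, 1, 4, 7, 6, 8, 10, 3, 5]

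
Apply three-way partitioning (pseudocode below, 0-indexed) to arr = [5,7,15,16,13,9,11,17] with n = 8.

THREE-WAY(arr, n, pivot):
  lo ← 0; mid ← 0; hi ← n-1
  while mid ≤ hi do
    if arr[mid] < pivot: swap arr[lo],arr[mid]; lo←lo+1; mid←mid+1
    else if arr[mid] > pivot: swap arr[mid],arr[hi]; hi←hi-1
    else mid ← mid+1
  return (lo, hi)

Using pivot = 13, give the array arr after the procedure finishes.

pivot = 13; lo=0, mid=0, hi=7
arr[mid]=5<13: swap arr[0],arr[0]; lo=1,mid=1 → [5,7,15,16,13,9,11,17]
arr[mid]=7<13: swap arr[1],arr[1]; lo=2,mid=2 → [5,7,15,16,13,9,11,17]
arr[mid]=15>13: swap arr[2],arr[7]; hi=6 → [5,7,17,16,13,9,11,15]
arr[mid]=17>13: swap arr[2],arr[6]; hi=5 → [5,7,11,16,13,9,17,15]
arr[mid]=11<13: swap arr[2],arr[2]; lo=3,mid=3 → [5,7,11,16,13,9,17,15]
arr[mid]=16>13: swap arr[3],arr[5]; hi=4 → [5,7,11,9,13,16,17,15]
arr[mid]=9<13: swap arr[3],arr[3]; lo=4,mid=4 → [5,7,11,9,13,16,17,15]
arr[mid]=13=13: mid=5
end: lo=4, hi=4; arr = [5,7,11,9,13,16,17,15]

[5,7,11,9,13,16,17,15]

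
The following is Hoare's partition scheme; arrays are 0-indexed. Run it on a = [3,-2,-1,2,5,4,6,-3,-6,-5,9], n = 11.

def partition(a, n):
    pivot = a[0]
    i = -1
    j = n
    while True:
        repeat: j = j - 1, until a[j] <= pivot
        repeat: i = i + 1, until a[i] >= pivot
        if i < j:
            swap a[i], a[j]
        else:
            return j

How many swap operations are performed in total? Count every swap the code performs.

3

pivot = a[0] = 3; i = -1, j = 11
j→9 (a[9]=-5≤3), i→0 (a[0]=3≥3); i<j, swap → [-5,-2,-1,2,5,4,6,-3,-6,3,9]
j→8 (a[8]=-6≤3), i→4 (a[4]=5≥3); i<j, swap → [-5,-2,-1,2,-6,4,6,-3,5,3,9]
j→7 (a[7]=-3≤3), i→5 (a[5]=4≥3); i<j, swap → [-5,-2,-1,2,-6,-3,6,4,5,3,9]
j→5, i→6; i≥j, return j=5. a = [-5,-2,-1,2,-6,-3,6,4,5,3,9]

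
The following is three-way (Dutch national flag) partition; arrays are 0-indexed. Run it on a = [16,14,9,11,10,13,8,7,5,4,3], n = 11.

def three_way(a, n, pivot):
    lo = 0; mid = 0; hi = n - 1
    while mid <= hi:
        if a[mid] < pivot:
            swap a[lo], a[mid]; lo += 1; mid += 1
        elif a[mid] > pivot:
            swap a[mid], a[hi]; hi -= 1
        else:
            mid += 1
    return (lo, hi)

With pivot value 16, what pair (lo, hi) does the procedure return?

pivot = 16; lo=0, mid=0, hi=10
a[mid]=16=16: mid=1
a[mid]=14<16: swap a[0],a[1]; lo=1,mid=2 → [14,16,9,11,10,13,8,7,5,4,3]
a[mid]=9<16: swap a[1],a[2]; lo=2,mid=3 → [14,9,16,11,10,13,8,7,5,4,3]
a[mid]=11<16: swap a[2],a[3]; lo=3,mid=4 → [14,9,11,16,10,13,8,7,5,4,3]
a[mid]=10<16: swap a[3],a[4]; lo=4,mid=5 → [14,9,11,10,16,13,8,7,5,4,3]
a[mid]=13<16: swap a[4],a[5]; lo=5,mid=6 → [14,9,11,10,13,16,8,7,5,4,3]
a[mid]=8<16: swap a[5],a[6]; lo=6,mid=7 → [14,9,11,10,13,8,16,7,5,4,3]
a[mid]=7<16: swap a[6],a[7]; lo=7,mid=8 → [14,9,11,10,13,8,7,16,5,4,3]
a[mid]=5<16: swap a[7],a[8]; lo=8,mid=9 → [14,9,11,10,13,8,7,5,16,4,3]
a[mid]=4<16: swap a[8],a[9]; lo=9,mid=10 → [14,9,11,10,13,8,7,5,4,16,3]
a[mid]=3<16: swap a[9],a[10]; lo=10,mid=11 → [14,9,11,10,13,8,7,5,4,3,16]
end: lo=10, hi=10; a = [14,9,11,10,13,8,7,5,4,3,16]

(10, 10)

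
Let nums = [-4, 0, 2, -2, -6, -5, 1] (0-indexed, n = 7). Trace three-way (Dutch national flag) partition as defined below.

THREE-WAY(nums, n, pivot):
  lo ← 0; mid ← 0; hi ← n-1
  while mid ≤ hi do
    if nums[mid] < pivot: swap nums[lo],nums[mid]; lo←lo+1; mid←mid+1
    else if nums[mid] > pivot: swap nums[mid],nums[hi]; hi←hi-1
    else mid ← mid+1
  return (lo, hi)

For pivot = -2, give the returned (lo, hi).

pivot = -2; lo=0, mid=0, hi=6
nums[mid]=-4<-2: swap nums[0],nums[0]; lo=1,mid=1 → [-4, 0, 2, -2, -6, -5, 1]
nums[mid]=0>-2: swap nums[1],nums[6]; hi=5 → [-4, 1, 2, -2, -6, -5, 0]
nums[mid]=1>-2: swap nums[1],nums[5]; hi=4 → [-4, -5, 2, -2, -6, 1, 0]
nums[mid]=-5<-2: swap nums[1],nums[1]; lo=2,mid=2 → [-4, -5, 2, -2, -6, 1, 0]
nums[mid]=2>-2: swap nums[2],nums[4]; hi=3 → [-4, -5, -6, -2, 2, 1, 0]
nums[mid]=-6<-2: swap nums[2],nums[2]; lo=3,mid=3 → [-4, -5, -6, -2, 2, 1, 0]
nums[mid]=-2=-2: mid=4
end: lo=3, hi=3; nums = [-4, -5, -6, -2, 2, 1, 0]

(3, 3)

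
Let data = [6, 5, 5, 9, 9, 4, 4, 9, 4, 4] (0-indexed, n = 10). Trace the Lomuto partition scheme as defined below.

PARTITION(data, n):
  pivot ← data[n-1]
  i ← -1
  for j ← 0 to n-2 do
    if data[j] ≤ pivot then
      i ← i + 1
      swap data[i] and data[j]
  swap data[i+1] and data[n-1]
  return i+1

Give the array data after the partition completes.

pivot=4, i=-1
j=0: 6>4, skip
j=1: 5>4, skip
j=2: 5>4, skip
j=3: 9>4, skip
j=4: 9>4, skip
j=5: 4≤4, i=0, swap(0,5) ⇒ [4, 5, 5, 9, 9, 6, 4, 9, 4, 4]
j=6: 4≤4, i=1, swap(1,6) ⇒ [4, 4, 5, 9, 9, 6, 5, 9, 4, 4]
j=7: 9>4, skip
j=8: 4≤4, i=2, swap(2,8) ⇒ [4, 4, 4, 9, 9, 6, 5, 9, 5, 4]
swap(3,9) ⇒ [4, 4, 4, 4, 9, 6, 5, 9, 5, 9]; return 3

[4, 4, 4, 4, 9, 6, 5, 9, 5, 9]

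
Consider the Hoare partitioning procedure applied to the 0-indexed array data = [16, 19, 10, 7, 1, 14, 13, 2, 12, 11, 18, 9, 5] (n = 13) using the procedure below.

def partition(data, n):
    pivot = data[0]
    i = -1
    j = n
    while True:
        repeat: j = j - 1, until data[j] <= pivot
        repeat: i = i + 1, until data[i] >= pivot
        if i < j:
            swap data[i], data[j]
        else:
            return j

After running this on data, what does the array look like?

[5, 9, 10, 7, 1, 14, 13, 2, 12, 11, 18, 19, 16]

pivot = data[0] = 16; i = -1, j = 13
j→12 (data[12]=5≤16), i→0 (data[0]=16≥16); i<j, swap → [5, 19, 10, 7, 1, 14, 13, 2, 12, 11, 18, 9, 16]
j→11 (data[11]=9≤16), i→1 (data[1]=19≥16); i<j, swap → [5, 9, 10, 7, 1, 14, 13, 2, 12, 11, 18, 19, 16]
j→9, i→10; i≥j, return j=9. data = [5, 9, 10, 7, 1, 14, 13, 2, 12, 11, 18, 19, 16]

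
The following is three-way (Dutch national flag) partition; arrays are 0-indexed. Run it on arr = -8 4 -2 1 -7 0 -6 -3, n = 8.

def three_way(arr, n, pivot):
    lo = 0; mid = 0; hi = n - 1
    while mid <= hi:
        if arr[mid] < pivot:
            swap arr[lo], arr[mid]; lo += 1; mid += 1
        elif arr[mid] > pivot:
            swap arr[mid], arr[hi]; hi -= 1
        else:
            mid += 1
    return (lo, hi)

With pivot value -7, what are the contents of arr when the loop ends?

-8 -7 1 -2 0 -6 -3 4

lo=0 mid=0 hi=7
-8<-7: swap(0,0), lo=1 mid=1 ⇒ -8 4 -2 1 -7 0 -6 -3
4>-7: swap(1,7), hi=6 ⇒ -8 -3 -2 1 -7 0 -6 4
-3>-7: swap(1,6), hi=5 ⇒ -8 -6 -2 1 -7 0 -3 4
-6>-7: swap(1,5), hi=4 ⇒ -8 0 -2 1 -7 -6 -3 4
0>-7: swap(1,4), hi=3 ⇒ -8 -7 -2 1 0 -6 -3 4
-7=-7: mid=2
-2>-7: swap(2,3), hi=2 ⇒ -8 -7 1 -2 0 -6 -3 4
1>-7: swap(2,2), hi=1 ⇒ -8 -7 1 -2 0 -6 -3 4
done. lo=1 hi=1; arr=-8 -7 1 -2 0 -6 -3 4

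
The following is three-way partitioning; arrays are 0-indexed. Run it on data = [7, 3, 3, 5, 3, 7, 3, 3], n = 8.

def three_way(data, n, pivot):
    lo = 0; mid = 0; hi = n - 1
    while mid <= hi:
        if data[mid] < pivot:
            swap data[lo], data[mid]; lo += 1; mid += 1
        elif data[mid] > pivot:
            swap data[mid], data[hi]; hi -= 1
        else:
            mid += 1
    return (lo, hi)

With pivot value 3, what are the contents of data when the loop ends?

lo=0 mid=0 hi=7
7>3: swap(0,7), hi=6 ⇒ [3, 3, 3, 5, 3, 7, 3, 7]
3=3: mid=1
3=3: mid=2
3=3: mid=3
5>3: swap(3,6), hi=5 ⇒ [3, 3, 3, 3, 3, 7, 5, 7]
3=3: mid=4
3=3: mid=5
7>3: swap(5,5), hi=4 ⇒ [3, 3, 3, 3, 3, 7, 5, 7]
done. lo=0 hi=4; data=[3, 3, 3, 3, 3, 7, 5, 7]

[3, 3, 3, 3, 3, 7, 5, 7]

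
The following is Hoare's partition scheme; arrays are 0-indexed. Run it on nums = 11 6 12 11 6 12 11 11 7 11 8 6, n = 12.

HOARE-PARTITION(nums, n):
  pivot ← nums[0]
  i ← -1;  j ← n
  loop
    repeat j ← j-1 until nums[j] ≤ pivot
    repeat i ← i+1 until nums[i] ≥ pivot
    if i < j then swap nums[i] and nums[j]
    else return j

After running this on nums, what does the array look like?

pivot = nums[0] = 11; i = -1, j = 12
j→11 (nums[11]=6≤11), i→0 (nums[0]=11≥11); i<j, swap → 6 6 12 11 6 12 11 11 7 11 8 11
j→10 (nums[10]=8≤11), i→2 (nums[2]=12≥11); i<j, swap → 6 6 8 11 6 12 11 11 7 11 12 11
j→9 (nums[9]=11≤11), i→3 (nums[3]=11≥11); i<j, swap → 6 6 8 11 6 12 11 11 7 11 12 11
j→8 (nums[8]=7≤11), i→5 (nums[5]=12≥11); i<j, swap → 6 6 8 11 6 7 11 11 12 11 12 11
j→7 (nums[7]=11≤11), i→6 (nums[6]=11≥11); i<j, swap → 6 6 8 11 6 7 11 11 12 11 12 11
j→6, i→7; i≥j, return j=6. nums = 6 6 8 11 6 7 11 11 12 11 12 11

6 6 8 11 6 7 11 11 12 11 12 11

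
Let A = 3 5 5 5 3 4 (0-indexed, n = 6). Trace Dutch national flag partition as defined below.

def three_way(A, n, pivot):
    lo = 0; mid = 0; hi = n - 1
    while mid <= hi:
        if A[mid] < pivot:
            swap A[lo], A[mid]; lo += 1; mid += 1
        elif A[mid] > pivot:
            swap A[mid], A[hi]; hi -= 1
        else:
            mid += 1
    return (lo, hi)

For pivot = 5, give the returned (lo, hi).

(3, 5)

lo=0 mid=0 hi=5
3<5: swap(0,0), lo=1 mid=1 ⇒ 3 5 5 5 3 4
5=5: mid=2
5=5: mid=3
5=5: mid=4
3<5: swap(1,4), lo=2 mid=5 ⇒ 3 3 5 5 5 4
4<5: swap(2,5), lo=3 mid=6 ⇒ 3 3 4 5 5 5
done. lo=3 hi=5; A=3 3 4 5 5 5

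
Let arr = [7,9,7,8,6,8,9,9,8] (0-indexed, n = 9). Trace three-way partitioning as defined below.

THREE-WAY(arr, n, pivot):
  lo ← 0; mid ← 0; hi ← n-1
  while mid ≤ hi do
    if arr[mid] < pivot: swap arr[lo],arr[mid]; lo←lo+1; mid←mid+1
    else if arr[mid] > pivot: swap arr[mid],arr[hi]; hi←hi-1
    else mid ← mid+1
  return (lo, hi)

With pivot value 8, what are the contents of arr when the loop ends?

pivot = 8; lo=0, mid=0, hi=8
arr[mid]=7<8: swap arr[0],arr[0]; lo=1,mid=1 → [7,9,7,8,6,8,9,9,8]
arr[mid]=9>8: swap arr[1],arr[8]; hi=7 → [7,8,7,8,6,8,9,9,9]
arr[mid]=8=8: mid=2
arr[mid]=7<8: swap arr[1],arr[2]; lo=2,mid=3 → [7,7,8,8,6,8,9,9,9]
arr[mid]=8=8: mid=4
arr[mid]=6<8: swap arr[2],arr[4]; lo=3,mid=5 → [7,7,6,8,8,8,9,9,9]
arr[mid]=8=8: mid=6
arr[mid]=9>8: swap arr[6],arr[7]; hi=6 → [7,7,6,8,8,8,9,9,9]
arr[mid]=9>8: swap arr[6],arr[6]; hi=5 → [7,7,6,8,8,8,9,9,9]
end: lo=3, hi=5; arr = [7,7,6,8,8,8,9,9,9]

[7,7,6,8,8,8,9,9,9]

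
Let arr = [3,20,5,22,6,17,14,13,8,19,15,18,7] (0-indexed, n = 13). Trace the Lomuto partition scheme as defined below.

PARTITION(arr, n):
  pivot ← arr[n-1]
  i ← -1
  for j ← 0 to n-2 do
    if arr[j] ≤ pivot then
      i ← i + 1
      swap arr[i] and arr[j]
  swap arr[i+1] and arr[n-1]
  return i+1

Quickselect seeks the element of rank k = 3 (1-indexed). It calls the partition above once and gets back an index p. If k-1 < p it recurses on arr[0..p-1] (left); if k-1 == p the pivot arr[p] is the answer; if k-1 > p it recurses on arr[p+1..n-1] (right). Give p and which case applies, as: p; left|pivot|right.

3; left

pivot = arr[12] = 7; i = -1
j=0: arr[0]=3 ≤ 7 → i=0, swap arr[0],arr[0] (no change) → [3,20,5,22,6,17,14,13,8,19,15,18,7]
j=1: arr[1]=20 > 7 → no swap
j=2: arr[2]=5 ≤ 7 → i=1, swap arr[1],arr[2] → [3,5,20,22,6,17,14,13,8,19,15,18,7]
j=3: arr[3]=22 > 7 → no swap
j=4: arr[4]=6 ≤ 7 → i=2, swap arr[2],arr[4] → [3,5,6,22,20,17,14,13,8,19,15,18,7]
j=5: arr[5]=17 > 7 → no swap
j=6: arr[6]=14 > 7 → no swap
j=7: arr[7]=13 > 7 → no swap
j=8: arr[8]=8 > 7 → no swap
j=9: arr[9]=19 > 7 → no swap
j=10: arr[10]=15 > 7 → no swap
j=11: arr[11]=18 > 7 → no swap
final swap arr[3],arr[12] → [3,5,6,7,20,17,14,13,8,19,15,18,22]; return 3
p = 3; k-1 = 2 < 3 ⇒ left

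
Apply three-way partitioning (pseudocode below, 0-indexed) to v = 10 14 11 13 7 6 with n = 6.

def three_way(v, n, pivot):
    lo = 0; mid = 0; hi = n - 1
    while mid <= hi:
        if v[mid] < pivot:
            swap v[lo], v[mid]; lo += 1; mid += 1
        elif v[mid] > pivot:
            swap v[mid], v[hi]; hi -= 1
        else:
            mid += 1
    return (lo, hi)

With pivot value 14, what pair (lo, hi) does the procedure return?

(5, 5)

pivot = 14; lo=0, mid=0, hi=5
v[mid]=10<14: swap v[0],v[0]; lo=1,mid=1 → 10 14 11 13 7 6
v[mid]=14=14: mid=2
v[mid]=11<14: swap v[1],v[2]; lo=2,mid=3 → 10 11 14 13 7 6
v[mid]=13<14: swap v[2],v[3]; lo=3,mid=4 → 10 11 13 14 7 6
v[mid]=7<14: swap v[3],v[4]; lo=4,mid=5 → 10 11 13 7 14 6
v[mid]=6<14: swap v[4],v[5]; lo=5,mid=6 → 10 11 13 7 6 14
end: lo=5, hi=5; v = 10 11 13 7 6 14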